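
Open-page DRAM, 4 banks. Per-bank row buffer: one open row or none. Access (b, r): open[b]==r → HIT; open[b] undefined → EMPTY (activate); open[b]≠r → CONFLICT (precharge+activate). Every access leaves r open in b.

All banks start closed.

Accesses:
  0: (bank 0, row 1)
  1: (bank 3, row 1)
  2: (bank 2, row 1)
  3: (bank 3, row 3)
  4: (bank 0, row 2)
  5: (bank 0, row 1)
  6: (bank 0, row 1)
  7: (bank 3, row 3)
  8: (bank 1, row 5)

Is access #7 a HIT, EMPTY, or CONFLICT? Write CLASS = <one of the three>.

0: bank 0 row 1 — prev None → EMPTY
1: bank 3 row 1 — prev None → EMPTY
2: bank 2 row 1 — prev None → EMPTY
3: bank 3 row 3 — prev 1 → CONFLICT
4: bank 0 row 2 — prev 1 → CONFLICT
5: bank 0 row 1 — prev 2 → CONFLICT
6: bank 0 row 1 — prev 1 → HIT
7: bank 3 row 3 — prev 3 → HIT
8: bank 1 row 5 — prev None → EMPTY

CLASS = HIT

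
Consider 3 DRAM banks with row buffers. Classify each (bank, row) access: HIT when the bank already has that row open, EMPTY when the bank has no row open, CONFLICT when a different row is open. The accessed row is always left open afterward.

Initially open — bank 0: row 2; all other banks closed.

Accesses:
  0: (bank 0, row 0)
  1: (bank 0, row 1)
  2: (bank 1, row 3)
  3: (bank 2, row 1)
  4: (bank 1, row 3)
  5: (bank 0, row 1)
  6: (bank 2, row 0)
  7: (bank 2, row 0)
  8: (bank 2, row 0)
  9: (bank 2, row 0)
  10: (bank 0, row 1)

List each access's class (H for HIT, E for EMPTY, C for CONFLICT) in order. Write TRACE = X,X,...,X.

step 0: bank0 2->0 [CONFLICT]
step 1: bank0 0->1 [CONFLICT]
step 2: bank1 None->3 [EMPTY]
step 3: bank2 None->1 [EMPTY]
step 4: bank1 3->3 [HIT]
step 5: bank0 1->1 [HIT]
step 6: bank2 1->0 [CONFLICT]
step 7: bank2 0->0 [HIT]
step 8: bank2 0->0 [HIT]
step 9: bank2 0->0 [HIT]
step 10: bank0 1->1 [HIT]

TRACE = C,C,E,E,H,H,C,H,H,H,H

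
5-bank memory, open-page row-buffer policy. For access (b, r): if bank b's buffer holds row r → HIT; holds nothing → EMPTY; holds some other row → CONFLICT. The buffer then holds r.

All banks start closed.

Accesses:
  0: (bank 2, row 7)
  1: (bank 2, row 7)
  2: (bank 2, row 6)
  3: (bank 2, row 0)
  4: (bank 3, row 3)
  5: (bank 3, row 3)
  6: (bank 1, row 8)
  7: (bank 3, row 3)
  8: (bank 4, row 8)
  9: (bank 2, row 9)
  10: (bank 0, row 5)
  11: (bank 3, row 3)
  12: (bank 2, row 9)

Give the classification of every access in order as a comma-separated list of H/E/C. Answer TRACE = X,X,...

0: bank 2 row 7 — prev None → EMPTY
1: bank 2 row 7 — prev 7 → HIT
2: bank 2 row 6 — prev 7 → CONFLICT
3: bank 2 row 0 — prev 6 → CONFLICT
4: bank 3 row 3 — prev None → EMPTY
5: bank 3 row 3 — prev 3 → HIT
6: bank 1 row 8 — prev None → EMPTY
7: bank 3 row 3 — prev 3 → HIT
8: bank 4 row 8 — prev None → EMPTY
9: bank 2 row 9 — prev 0 → CONFLICT
10: bank 0 row 5 — prev None → EMPTY
11: bank 3 row 3 — prev 3 → HIT
12: bank 2 row 9 — prev 9 → HIT

TRACE = E,H,C,C,E,H,E,H,E,C,E,H,H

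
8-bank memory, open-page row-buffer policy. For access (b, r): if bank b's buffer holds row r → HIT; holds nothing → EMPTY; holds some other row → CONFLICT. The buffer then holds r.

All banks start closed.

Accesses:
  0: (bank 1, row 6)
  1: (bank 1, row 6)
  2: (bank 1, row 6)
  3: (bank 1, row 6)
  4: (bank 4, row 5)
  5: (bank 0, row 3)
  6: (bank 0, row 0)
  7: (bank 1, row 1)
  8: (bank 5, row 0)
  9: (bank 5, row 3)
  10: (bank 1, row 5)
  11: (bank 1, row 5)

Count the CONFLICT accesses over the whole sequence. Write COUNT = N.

COUNT = 4

  [0] b1 r6: no row ⇒ E
  [1] b1 r6: had r6 ⇒ H
  [2] b1 r6: had r6 ⇒ H
  [3] b1 r6: had r6 ⇒ H
  [4] b4 r5: no row ⇒ E
  [5] b0 r3: no row ⇒ E
  [6] b0 r0: had r3 ⇒ C
  [7] b1 r1: had r6 ⇒ C
  [8] b5 r0: no row ⇒ E
  [9] b5 r3: had r0 ⇒ C
  [10] b1 r5: had r1 ⇒ C
  [11] b1 r5: had r5 ⇒ H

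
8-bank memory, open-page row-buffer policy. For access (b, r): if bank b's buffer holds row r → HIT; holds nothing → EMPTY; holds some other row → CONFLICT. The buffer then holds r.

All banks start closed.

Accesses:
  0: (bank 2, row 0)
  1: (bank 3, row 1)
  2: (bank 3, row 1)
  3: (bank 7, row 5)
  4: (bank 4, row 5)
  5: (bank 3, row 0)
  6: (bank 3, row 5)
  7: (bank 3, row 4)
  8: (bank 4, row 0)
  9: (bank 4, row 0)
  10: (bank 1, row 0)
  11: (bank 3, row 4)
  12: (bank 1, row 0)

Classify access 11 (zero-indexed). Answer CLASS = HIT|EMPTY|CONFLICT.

CLASS = HIT

#0 (2,0) E
#1 (3,1) E
#2 (3,1) H  (was 1)
#3 (7,5) E
#4 (4,5) E
#5 (3,0) C  (was 1)
#6 (3,5) C  (was 0)
#7 (3,4) C  (was 5)
#8 (4,0) C  (was 5)
#9 (4,0) H  (was 0)
#10 (1,0) E
#11 (3,4) H  (was 4)
#12 (1,0) H  (was 0)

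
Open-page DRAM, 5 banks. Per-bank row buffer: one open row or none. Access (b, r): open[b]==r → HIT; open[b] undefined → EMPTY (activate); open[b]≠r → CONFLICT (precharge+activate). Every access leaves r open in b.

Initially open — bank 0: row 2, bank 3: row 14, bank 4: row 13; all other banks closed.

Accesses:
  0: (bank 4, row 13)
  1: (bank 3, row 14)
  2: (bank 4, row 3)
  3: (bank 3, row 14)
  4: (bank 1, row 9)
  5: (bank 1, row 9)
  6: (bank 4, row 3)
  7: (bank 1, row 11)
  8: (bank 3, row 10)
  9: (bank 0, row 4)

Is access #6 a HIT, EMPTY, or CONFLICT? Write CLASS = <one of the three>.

step 0: bank4 13->13 [HIT]
step 1: bank3 14->14 [HIT]
step 2: bank4 13->3 [CONFLICT]
step 3: bank3 14->14 [HIT]
step 4: bank1 None->9 [EMPTY]
step 5: bank1 9->9 [HIT]
step 6: bank4 3->3 [HIT]
step 7: bank1 9->11 [CONFLICT]
step 8: bank3 14->10 [CONFLICT]
step 9: bank0 2->4 [CONFLICT]

CLASS = HIT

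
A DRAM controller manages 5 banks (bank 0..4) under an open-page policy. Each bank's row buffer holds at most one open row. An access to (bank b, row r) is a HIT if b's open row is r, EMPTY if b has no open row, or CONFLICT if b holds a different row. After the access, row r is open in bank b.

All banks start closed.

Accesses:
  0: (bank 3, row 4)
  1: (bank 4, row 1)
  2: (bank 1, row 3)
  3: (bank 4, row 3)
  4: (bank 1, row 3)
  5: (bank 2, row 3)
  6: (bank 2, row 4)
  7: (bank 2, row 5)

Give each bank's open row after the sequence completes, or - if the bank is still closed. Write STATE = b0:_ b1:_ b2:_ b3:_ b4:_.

0: bank 3 row 4 — prev None → EMPTY
1: bank 4 row 1 — prev None → EMPTY
2: bank 1 row 3 — prev None → EMPTY
3: bank 4 row 3 — prev 1 → CONFLICT
4: bank 1 row 3 — prev 3 → HIT
5: bank 2 row 3 — prev None → EMPTY
6: bank 2 row 4 — prev 3 → CONFLICT
7: bank 2 row 5 — prev 4 → CONFLICT

STATE = b0:- b1:3 b2:5 b3:4 b4:3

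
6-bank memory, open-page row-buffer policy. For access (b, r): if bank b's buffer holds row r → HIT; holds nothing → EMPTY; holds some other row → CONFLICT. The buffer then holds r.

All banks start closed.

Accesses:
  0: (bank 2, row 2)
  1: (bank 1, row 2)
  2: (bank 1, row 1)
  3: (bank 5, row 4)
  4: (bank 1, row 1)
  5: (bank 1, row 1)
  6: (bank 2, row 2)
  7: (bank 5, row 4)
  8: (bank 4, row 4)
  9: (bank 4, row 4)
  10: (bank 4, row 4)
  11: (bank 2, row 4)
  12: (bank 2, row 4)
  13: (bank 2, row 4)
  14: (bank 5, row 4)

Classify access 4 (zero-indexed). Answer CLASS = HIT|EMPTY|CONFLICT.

step 0: bank2 None->2 [EMPTY]
step 1: bank1 None->2 [EMPTY]
step 2: bank1 2->1 [CONFLICT]
step 3: bank5 None->4 [EMPTY]
step 4: bank1 1->1 [HIT]
step 5: bank1 1->1 [HIT]
step 6: bank2 2->2 [HIT]
step 7: bank5 4->4 [HIT]
step 8: bank4 None->4 [EMPTY]
step 9: bank4 4->4 [HIT]
step 10: bank4 4->4 [HIT]
step 11: bank2 2->4 [CONFLICT]
step 12: bank2 4->4 [HIT]
step 13: bank2 4->4 [HIT]
step 14: bank5 4->4 [HIT]

CLASS = HIT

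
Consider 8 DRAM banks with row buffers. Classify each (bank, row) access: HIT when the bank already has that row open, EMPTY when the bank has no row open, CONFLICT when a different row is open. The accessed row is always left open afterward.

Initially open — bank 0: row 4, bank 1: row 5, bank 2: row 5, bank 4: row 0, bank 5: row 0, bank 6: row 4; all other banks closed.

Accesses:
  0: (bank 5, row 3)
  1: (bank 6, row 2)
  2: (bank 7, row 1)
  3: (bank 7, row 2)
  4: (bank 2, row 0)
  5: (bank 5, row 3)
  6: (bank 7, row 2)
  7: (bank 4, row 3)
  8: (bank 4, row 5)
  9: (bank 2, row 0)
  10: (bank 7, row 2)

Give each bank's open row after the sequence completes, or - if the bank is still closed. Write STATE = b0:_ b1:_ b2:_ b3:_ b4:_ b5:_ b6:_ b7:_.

STATE = b0:4 b1:5 b2:0 b3:- b4:5 b5:3 b6:2 b7:2

#0 (5,3) C  (was 0)
#1 (6,2) C  (was 4)
#2 (7,1) E
#3 (7,2) C  (was 1)
#4 (2,0) C  (was 5)
#5 (5,3) H  (was 3)
#6 (7,2) H  (was 2)
#7 (4,3) C  (was 0)
#8 (4,5) C  (was 3)
#9 (2,0) H  (was 0)
#10 (7,2) H  (was 2)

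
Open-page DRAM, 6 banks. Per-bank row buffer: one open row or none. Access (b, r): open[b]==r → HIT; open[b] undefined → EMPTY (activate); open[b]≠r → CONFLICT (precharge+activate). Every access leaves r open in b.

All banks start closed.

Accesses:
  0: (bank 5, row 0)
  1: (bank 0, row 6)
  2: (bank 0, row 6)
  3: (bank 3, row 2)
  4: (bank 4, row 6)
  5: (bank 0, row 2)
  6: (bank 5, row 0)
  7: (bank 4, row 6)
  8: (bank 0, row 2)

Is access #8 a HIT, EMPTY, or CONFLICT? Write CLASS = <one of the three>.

#0 (5,0) E
#1 (0,6) E
#2 (0,6) H  (was 6)
#3 (3,2) E
#4 (4,6) E
#5 (0,2) C  (was 6)
#6 (5,0) H  (was 0)
#7 (4,6) H  (was 6)
#8 (0,2) H  (was 2)

CLASS = HIT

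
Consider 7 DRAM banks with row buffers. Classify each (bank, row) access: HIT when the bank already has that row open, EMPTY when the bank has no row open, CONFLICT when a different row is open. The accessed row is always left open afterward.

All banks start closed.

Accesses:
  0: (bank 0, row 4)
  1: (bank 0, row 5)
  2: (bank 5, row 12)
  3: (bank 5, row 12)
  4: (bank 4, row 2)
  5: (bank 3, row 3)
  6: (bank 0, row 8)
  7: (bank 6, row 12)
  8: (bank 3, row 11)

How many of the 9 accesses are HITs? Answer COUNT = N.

0: bank 0 row 4 — prev None → EMPTY
1: bank 0 row 5 — prev 4 → CONFLICT
2: bank 5 row 12 — prev None → EMPTY
3: bank 5 row 12 — prev 12 → HIT
4: bank 4 row 2 — prev None → EMPTY
5: bank 3 row 3 — prev None → EMPTY
6: bank 0 row 8 — prev 5 → CONFLICT
7: bank 6 row 12 — prev None → EMPTY
8: bank 3 row 11 — prev 3 → CONFLICT

COUNT = 1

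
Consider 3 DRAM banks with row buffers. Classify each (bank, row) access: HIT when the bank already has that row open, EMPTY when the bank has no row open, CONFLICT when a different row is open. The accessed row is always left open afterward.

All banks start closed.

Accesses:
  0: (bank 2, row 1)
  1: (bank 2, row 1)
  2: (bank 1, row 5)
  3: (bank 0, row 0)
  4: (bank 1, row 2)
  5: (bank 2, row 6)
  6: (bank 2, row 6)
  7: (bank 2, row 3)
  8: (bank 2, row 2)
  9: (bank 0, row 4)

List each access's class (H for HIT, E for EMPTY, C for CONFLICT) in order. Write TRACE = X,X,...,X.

TRACE = E,H,E,E,C,C,H,C,C,C

step 0: bank2 None->1 [EMPTY]
step 1: bank2 1->1 [HIT]
step 2: bank1 None->5 [EMPTY]
step 3: bank0 None->0 [EMPTY]
step 4: bank1 5->2 [CONFLICT]
step 5: bank2 1->6 [CONFLICT]
step 6: bank2 6->6 [HIT]
step 7: bank2 6->3 [CONFLICT]
step 8: bank2 3->2 [CONFLICT]
step 9: bank0 0->4 [CONFLICT]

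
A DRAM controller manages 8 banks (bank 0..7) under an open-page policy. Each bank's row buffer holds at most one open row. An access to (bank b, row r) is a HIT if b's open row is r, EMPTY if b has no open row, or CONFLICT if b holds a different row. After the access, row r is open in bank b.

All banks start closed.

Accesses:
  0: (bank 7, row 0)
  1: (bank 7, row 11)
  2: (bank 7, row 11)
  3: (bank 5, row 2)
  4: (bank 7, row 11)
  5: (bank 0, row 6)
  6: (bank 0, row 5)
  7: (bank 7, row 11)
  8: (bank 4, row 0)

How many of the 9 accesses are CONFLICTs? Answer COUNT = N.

  [0] b7 r0: no row ⇒ E
  [1] b7 r11: had r0 ⇒ C
  [2] b7 r11: had r11 ⇒ H
  [3] b5 r2: no row ⇒ E
  [4] b7 r11: had r11 ⇒ H
  [5] b0 r6: no row ⇒ E
  [6] b0 r5: had r6 ⇒ C
  [7] b7 r11: had r11 ⇒ H
  [8] b4 r0: no row ⇒ E

COUNT = 2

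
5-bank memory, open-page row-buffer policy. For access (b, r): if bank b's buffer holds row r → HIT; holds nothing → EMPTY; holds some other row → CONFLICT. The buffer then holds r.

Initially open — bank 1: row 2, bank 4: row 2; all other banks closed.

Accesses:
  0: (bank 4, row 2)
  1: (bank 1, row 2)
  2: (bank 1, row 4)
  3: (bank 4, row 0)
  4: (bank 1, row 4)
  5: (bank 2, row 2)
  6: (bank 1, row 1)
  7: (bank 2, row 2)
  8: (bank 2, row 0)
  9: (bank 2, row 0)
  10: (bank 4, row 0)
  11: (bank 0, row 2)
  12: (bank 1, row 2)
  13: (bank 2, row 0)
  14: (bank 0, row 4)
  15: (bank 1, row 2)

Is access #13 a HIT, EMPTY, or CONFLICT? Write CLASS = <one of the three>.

CLASS = HIT

0: bank 4 row 2 — prev 2 → HIT
1: bank 1 row 2 — prev 2 → HIT
2: bank 1 row 4 — prev 2 → CONFLICT
3: bank 4 row 0 — prev 2 → CONFLICT
4: bank 1 row 4 — prev 4 → HIT
5: bank 2 row 2 — prev None → EMPTY
6: bank 1 row 1 — prev 4 → CONFLICT
7: bank 2 row 2 — prev 2 → HIT
8: bank 2 row 0 — prev 2 → CONFLICT
9: bank 2 row 0 — prev 0 → HIT
10: bank 4 row 0 — prev 0 → HIT
11: bank 0 row 2 — prev None → EMPTY
12: bank 1 row 2 — prev 1 → CONFLICT
13: bank 2 row 0 — prev 0 → HIT
14: bank 0 row 4 — prev 2 → CONFLICT
15: bank 1 row 2 — prev 2 → HIT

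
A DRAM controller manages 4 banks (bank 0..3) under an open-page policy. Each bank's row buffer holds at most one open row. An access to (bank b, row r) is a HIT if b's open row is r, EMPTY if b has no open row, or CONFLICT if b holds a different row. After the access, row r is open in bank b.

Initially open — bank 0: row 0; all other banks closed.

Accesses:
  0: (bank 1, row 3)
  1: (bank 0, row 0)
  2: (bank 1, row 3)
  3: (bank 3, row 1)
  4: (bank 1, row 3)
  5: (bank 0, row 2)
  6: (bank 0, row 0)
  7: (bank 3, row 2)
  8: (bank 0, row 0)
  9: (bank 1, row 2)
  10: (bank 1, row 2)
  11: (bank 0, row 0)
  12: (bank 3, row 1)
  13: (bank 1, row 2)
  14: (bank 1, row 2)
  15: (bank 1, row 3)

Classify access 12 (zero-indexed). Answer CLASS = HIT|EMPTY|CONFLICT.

CLASS = CONFLICT

  [0] b1 r3: no row ⇒ E
  [1] b0 r0: had r0 ⇒ H
  [2] b1 r3: had r3 ⇒ H
  [3] b3 r1: no row ⇒ E
  [4] b1 r3: had r3 ⇒ H
  [5] b0 r2: had r0 ⇒ C
  [6] b0 r0: had r2 ⇒ C
  [7] b3 r2: had r1 ⇒ C
  [8] b0 r0: had r0 ⇒ H
  [9] b1 r2: had r3 ⇒ C
  [10] b1 r2: had r2 ⇒ H
  [11] b0 r0: had r0 ⇒ H
  [12] b3 r1: had r2 ⇒ C
  [13] b1 r2: had r2 ⇒ H
  [14] b1 r2: had r2 ⇒ H
  [15] b1 r3: had r2 ⇒ C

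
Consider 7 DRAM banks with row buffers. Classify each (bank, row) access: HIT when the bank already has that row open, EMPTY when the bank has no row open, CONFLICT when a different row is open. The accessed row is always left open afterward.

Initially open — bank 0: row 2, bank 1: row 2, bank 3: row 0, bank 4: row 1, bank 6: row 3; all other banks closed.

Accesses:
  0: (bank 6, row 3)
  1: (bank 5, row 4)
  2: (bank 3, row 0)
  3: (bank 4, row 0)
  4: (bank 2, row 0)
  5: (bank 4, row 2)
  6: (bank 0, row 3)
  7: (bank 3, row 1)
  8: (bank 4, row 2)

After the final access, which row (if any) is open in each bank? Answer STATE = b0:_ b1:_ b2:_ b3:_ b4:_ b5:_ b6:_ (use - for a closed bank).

STATE = b0:3 b1:2 b2:0 b3:1 b4:2 b5:4 b6:3

#0 (6,3) H  (was 3)
#1 (5,4) E
#2 (3,0) H  (was 0)
#3 (4,0) C  (was 1)
#4 (2,0) E
#5 (4,2) C  (was 0)
#6 (0,3) C  (was 2)
#7 (3,1) C  (was 0)
#8 (4,2) H  (was 2)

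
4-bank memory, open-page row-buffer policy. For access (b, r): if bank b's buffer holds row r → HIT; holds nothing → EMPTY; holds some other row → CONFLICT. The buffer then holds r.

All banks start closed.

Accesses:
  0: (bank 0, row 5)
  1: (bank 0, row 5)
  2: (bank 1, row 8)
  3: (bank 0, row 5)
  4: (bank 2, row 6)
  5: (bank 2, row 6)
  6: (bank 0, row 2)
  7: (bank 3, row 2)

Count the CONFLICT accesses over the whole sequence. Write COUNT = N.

COUNT = 1

step 0: bank0 None->5 [EMPTY]
step 1: bank0 5->5 [HIT]
step 2: bank1 None->8 [EMPTY]
step 3: bank0 5->5 [HIT]
step 4: bank2 None->6 [EMPTY]
step 5: bank2 6->6 [HIT]
step 6: bank0 5->2 [CONFLICT]
step 7: bank3 None->2 [EMPTY]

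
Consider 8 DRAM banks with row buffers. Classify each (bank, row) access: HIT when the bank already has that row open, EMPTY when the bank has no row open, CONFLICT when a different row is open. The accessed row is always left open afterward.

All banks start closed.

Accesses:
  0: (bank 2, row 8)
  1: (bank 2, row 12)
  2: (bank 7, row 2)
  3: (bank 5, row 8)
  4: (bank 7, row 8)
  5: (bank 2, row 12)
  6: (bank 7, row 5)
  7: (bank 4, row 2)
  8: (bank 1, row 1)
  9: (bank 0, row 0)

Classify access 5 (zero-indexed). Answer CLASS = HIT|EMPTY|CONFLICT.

CLASS = HIT

#0 (2,8) E
#1 (2,12) C  (was 8)
#2 (7,2) E
#3 (5,8) E
#4 (7,8) C  (was 2)
#5 (2,12) H  (was 12)
#6 (7,5) C  (was 8)
#7 (4,2) E
#8 (1,1) E
#9 (0,0) E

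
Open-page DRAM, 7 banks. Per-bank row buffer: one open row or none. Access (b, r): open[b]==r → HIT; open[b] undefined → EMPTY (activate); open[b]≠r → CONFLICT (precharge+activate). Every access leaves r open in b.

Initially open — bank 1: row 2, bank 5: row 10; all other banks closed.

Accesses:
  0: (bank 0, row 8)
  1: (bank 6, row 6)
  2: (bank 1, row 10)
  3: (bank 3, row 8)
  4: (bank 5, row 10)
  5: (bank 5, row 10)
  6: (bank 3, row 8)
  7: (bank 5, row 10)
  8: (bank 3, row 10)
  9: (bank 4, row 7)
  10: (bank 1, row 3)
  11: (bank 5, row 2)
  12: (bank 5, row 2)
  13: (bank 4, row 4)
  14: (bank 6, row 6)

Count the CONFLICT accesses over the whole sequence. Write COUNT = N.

COUNT = 5

#0 (0,8) E
#1 (6,6) E
#2 (1,10) C  (was 2)
#3 (3,8) E
#4 (5,10) H  (was 10)
#5 (5,10) H  (was 10)
#6 (3,8) H  (was 8)
#7 (5,10) H  (was 10)
#8 (3,10) C  (was 8)
#9 (4,7) E
#10 (1,3) C  (was 10)
#11 (5,2) C  (was 10)
#12 (5,2) H  (was 2)
#13 (4,4) C  (was 7)
#14 (6,6) H  (was 6)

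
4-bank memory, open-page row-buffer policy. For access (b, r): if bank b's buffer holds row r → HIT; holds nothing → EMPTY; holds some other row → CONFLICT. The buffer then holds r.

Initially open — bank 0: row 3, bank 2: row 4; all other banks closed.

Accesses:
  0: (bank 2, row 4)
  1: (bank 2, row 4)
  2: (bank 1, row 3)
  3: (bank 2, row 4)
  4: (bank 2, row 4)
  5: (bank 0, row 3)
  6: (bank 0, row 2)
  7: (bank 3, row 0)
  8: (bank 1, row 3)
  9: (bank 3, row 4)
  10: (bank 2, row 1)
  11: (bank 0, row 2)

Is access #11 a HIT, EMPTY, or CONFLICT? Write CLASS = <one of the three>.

CLASS = HIT

#0 (2,4) H  (was 4)
#1 (2,4) H  (was 4)
#2 (1,3) E
#3 (2,4) H  (was 4)
#4 (2,4) H  (was 4)
#5 (0,3) H  (was 3)
#6 (0,2) C  (was 3)
#7 (3,0) E
#8 (1,3) H  (was 3)
#9 (3,4) C  (was 0)
#10 (2,1) C  (was 4)
#11 (0,2) H  (was 2)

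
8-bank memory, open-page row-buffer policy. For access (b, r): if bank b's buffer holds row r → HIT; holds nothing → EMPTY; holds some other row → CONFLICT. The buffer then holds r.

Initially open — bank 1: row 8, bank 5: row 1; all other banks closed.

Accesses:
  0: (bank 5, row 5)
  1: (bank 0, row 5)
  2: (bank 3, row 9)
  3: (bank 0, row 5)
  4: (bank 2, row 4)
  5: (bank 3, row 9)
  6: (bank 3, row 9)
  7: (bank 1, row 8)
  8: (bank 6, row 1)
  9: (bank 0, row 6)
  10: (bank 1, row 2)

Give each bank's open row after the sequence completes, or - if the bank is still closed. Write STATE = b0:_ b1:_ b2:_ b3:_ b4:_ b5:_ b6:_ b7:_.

STATE = b0:6 b1:2 b2:4 b3:9 b4:- b5:5 b6:1 b7:-

step 0: bank5 1->5 [CONFLICT]
step 1: bank0 None->5 [EMPTY]
step 2: bank3 None->9 [EMPTY]
step 3: bank0 5->5 [HIT]
step 4: bank2 None->4 [EMPTY]
step 5: bank3 9->9 [HIT]
step 6: bank3 9->9 [HIT]
step 7: bank1 8->8 [HIT]
step 8: bank6 None->1 [EMPTY]
step 9: bank0 5->6 [CONFLICT]
step 10: bank1 8->2 [CONFLICT]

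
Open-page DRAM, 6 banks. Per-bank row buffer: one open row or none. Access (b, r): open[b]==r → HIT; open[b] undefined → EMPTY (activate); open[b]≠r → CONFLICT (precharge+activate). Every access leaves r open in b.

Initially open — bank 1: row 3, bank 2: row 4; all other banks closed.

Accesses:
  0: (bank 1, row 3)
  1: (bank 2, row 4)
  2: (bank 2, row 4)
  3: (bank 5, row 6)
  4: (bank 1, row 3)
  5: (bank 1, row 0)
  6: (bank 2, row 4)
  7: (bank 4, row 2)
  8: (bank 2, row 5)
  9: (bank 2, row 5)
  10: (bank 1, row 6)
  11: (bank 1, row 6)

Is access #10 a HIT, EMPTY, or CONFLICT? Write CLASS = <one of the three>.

CLASS = CONFLICT

#0 (1,3) H  (was 3)
#1 (2,4) H  (was 4)
#2 (2,4) H  (was 4)
#3 (5,6) E
#4 (1,3) H  (was 3)
#5 (1,0) C  (was 3)
#6 (2,4) H  (was 4)
#7 (4,2) E
#8 (2,5) C  (was 4)
#9 (2,5) H  (was 5)
#10 (1,6) C  (was 0)
#11 (1,6) H  (was 6)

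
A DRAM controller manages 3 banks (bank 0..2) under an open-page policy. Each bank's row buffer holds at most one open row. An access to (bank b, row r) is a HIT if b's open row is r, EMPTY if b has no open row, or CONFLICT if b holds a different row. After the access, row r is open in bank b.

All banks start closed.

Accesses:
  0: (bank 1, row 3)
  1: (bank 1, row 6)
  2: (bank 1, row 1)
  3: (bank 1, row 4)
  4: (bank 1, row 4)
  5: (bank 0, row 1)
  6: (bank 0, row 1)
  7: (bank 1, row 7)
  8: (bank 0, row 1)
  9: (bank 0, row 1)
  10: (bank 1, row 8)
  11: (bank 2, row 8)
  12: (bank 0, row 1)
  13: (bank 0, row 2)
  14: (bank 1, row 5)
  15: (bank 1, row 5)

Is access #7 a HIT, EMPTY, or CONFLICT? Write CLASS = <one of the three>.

  [0] b1 r3: no row ⇒ E
  [1] b1 r6: had r3 ⇒ C
  [2] b1 r1: had r6 ⇒ C
  [3] b1 r4: had r1 ⇒ C
  [4] b1 r4: had r4 ⇒ H
  [5] b0 r1: no row ⇒ E
  [6] b0 r1: had r1 ⇒ H
  [7] b1 r7: had r4 ⇒ C
  [8] b0 r1: had r1 ⇒ H
  [9] b0 r1: had r1 ⇒ H
  [10] b1 r8: had r7 ⇒ C
  [11] b2 r8: no row ⇒ E
  [12] b0 r1: had r1 ⇒ H
  [13] b0 r2: had r1 ⇒ C
  [14] b1 r5: had r8 ⇒ C
  [15] b1 r5: had r5 ⇒ H

CLASS = CONFLICT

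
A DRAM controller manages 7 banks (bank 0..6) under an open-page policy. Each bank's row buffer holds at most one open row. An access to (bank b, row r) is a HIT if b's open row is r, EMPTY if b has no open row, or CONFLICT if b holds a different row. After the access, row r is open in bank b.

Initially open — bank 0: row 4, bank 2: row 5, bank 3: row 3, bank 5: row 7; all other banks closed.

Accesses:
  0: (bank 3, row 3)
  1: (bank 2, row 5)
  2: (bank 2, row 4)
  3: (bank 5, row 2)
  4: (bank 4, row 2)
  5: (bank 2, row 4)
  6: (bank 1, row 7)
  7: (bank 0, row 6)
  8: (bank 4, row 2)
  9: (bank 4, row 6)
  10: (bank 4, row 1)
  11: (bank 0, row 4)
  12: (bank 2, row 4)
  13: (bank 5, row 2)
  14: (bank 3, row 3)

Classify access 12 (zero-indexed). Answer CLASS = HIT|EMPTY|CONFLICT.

CLASS = HIT

0: bank 3 row 3 — prev 3 → HIT
1: bank 2 row 5 — prev 5 → HIT
2: bank 2 row 4 — prev 5 → CONFLICT
3: bank 5 row 2 — prev 7 → CONFLICT
4: bank 4 row 2 — prev None → EMPTY
5: bank 2 row 4 — prev 4 → HIT
6: bank 1 row 7 — prev None → EMPTY
7: bank 0 row 6 — prev 4 → CONFLICT
8: bank 4 row 2 — prev 2 → HIT
9: bank 4 row 6 — prev 2 → CONFLICT
10: bank 4 row 1 — prev 6 → CONFLICT
11: bank 0 row 4 — prev 6 → CONFLICT
12: bank 2 row 4 — prev 4 → HIT
13: bank 5 row 2 — prev 2 → HIT
14: bank 3 row 3 — prev 3 → HIT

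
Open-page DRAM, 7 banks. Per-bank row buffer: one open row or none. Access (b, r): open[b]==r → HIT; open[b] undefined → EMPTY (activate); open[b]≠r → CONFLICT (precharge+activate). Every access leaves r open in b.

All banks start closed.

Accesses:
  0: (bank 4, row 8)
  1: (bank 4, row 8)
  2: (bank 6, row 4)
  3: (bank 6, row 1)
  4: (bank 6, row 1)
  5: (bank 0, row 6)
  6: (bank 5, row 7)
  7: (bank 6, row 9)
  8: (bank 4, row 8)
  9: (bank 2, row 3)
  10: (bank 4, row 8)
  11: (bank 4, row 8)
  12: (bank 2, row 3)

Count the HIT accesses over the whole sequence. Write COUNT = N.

COUNT = 6

0: bank 4 row 8 — prev None → EMPTY
1: bank 4 row 8 — prev 8 → HIT
2: bank 6 row 4 — prev None → EMPTY
3: bank 6 row 1 — prev 4 → CONFLICT
4: bank 6 row 1 — prev 1 → HIT
5: bank 0 row 6 — prev None → EMPTY
6: bank 5 row 7 — prev None → EMPTY
7: bank 6 row 9 — prev 1 → CONFLICT
8: bank 4 row 8 — prev 8 → HIT
9: bank 2 row 3 — prev None → EMPTY
10: bank 4 row 8 — prev 8 → HIT
11: bank 4 row 8 — prev 8 → HIT
12: bank 2 row 3 — prev 3 → HIT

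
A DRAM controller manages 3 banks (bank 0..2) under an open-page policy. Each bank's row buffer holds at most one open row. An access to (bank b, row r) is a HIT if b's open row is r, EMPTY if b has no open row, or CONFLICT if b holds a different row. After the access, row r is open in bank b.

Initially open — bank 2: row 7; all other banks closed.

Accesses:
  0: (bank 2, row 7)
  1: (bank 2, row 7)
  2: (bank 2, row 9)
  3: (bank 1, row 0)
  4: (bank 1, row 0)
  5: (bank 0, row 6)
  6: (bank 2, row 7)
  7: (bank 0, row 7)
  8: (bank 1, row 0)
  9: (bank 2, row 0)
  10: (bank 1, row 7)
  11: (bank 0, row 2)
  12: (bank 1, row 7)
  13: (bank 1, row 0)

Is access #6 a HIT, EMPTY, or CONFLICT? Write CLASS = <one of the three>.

0: bank 2 row 7 — prev 7 → HIT
1: bank 2 row 7 — prev 7 → HIT
2: bank 2 row 9 — prev 7 → CONFLICT
3: bank 1 row 0 — prev None → EMPTY
4: bank 1 row 0 — prev 0 → HIT
5: bank 0 row 6 — prev None → EMPTY
6: bank 2 row 7 — prev 9 → CONFLICT
7: bank 0 row 7 — prev 6 → CONFLICT
8: bank 1 row 0 — prev 0 → HIT
9: bank 2 row 0 — prev 7 → CONFLICT
10: bank 1 row 7 — prev 0 → CONFLICT
11: bank 0 row 2 — prev 7 → CONFLICT
12: bank 1 row 7 — prev 7 → HIT
13: bank 1 row 0 — prev 7 → CONFLICT

CLASS = CONFLICT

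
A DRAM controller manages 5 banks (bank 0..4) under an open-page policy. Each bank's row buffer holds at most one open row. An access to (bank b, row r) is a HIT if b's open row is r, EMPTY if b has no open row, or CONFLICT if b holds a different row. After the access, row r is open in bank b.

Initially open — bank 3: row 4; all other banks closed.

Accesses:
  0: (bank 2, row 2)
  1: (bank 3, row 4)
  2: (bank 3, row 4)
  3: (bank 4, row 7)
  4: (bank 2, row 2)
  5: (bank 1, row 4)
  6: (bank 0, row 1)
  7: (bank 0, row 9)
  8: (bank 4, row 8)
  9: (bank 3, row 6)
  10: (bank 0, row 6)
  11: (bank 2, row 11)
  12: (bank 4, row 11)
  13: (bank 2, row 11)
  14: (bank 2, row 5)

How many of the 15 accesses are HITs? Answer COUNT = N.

COUNT = 4

0: bank 2 row 2 — prev None → EMPTY
1: bank 3 row 4 — prev 4 → HIT
2: bank 3 row 4 — prev 4 → HIT
3: bank 4 row 7 — prev None → EMPTY
4: bank 2 row 2 — prev 2 → HIT
5: bank 1 row 4 — prev None → EMPTY
6: bank 0 row 1 — prev None → EMPTY
7: bank 0 row 9 — prev 1 → CONFLICT
8: bank 4 row 8 — prev 7 → CONFLICT
9: bank 3 row 6 — prev 4 → CONFLICT
10: bank 0 row 6 — prev 9 → CONFLICT
11: bank 2 row 11 — prev 2 → CONFLICT
12: bank 4 row 11 — prev 8 → CONFLICT
13: bank 2 row 11 — prev 11 → HIT
14: bank 2 row 5 — prev 11 → CONFLICT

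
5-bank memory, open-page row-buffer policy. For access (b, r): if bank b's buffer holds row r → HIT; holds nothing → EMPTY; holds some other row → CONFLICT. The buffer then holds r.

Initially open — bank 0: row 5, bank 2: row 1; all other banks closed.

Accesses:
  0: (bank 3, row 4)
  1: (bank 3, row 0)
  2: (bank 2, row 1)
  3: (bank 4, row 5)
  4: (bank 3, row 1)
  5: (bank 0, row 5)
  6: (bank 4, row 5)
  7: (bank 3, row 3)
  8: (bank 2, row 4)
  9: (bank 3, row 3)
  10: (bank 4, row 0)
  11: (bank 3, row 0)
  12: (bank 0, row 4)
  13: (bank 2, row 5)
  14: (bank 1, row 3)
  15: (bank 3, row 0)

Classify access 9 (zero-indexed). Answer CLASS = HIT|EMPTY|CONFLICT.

CLASS = HIT

  [0] b3 r4: no row ⇒ E
  [1] b3 r0: had r4 ⇒ C
  [2] b2 r1: had r1 ⇒ H
  [3] b4 r5: no row ⇒ E
  [4] b3 r1: had r0 ⇒ C
  [5] b0 r5: had r5 ⇒ H
  [6] b4 r5: had r5 ⇒ H
  [7] b3 r3: had r1 ⇒ C
  [8] b2 r4: had r1 ⇒ C
  [9] b3 r3: had r3 ⇒ H
  [10] b4 r0: had r5 ⇒ C
  [11] b3 r0: had r3 ⇒ C
  [12] b0 r4: had r5 ⇒ C
  [13] b2 r5: had r4 ⇒ C
  [14] b1 r3: no row ⇒ E
  [15] b3 r0: had r0 ⇒ H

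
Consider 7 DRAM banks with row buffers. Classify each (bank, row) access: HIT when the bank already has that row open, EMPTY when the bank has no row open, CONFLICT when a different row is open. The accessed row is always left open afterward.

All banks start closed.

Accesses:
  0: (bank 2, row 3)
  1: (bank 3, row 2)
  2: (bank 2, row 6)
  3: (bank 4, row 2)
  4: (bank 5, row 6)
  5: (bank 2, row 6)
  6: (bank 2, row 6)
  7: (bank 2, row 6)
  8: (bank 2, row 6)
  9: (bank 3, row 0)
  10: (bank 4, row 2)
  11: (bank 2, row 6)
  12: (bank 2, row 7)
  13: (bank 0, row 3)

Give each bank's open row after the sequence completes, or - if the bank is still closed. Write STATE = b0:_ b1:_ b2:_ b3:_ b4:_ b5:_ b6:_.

  [0] b2 r3: no row ⇒ E
  [1] b3 r2: no row ⇒ E
  [2] b2 r6: had r3 ⇒ C
  [3] b4 r2: no row ⇒ E
  [4] b5 r6: no row ⇒ E
  [5] b2 r6: had r6 ⇒ H
  [6] b2 r6: had r6 ⇒ H
  [7] b2 r6: had r6 ⇒ H
  [8] b2 r6: had r6 ⇒ H
  [9] b3 r0: had r2 ⇒ C
  [10] b4 r2: had r2 ⇒ H
  [11] b2 r6: had r6 ⇒ H
  [12] b2 r7: had r6 ⇒ C
  [13] b0 r3: no row ⇒ E

STATE = b0:3 b1:- b2:7 b3:0 b4:2 b5:6 b6:-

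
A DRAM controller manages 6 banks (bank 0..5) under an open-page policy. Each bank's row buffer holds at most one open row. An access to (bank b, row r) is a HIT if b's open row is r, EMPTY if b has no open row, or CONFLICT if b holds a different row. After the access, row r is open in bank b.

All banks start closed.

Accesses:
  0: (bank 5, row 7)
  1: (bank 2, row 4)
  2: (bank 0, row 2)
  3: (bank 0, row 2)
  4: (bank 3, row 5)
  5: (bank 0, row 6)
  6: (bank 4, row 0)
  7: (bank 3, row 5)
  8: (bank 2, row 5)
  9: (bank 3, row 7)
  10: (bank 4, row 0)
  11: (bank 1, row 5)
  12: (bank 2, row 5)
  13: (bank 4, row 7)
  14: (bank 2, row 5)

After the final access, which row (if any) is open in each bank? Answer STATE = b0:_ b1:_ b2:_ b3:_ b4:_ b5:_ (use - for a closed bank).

#0 (5,7) E
#1 (2,4) E
#2 (0,2) E
#3 (0,2) H  (was 2)
#4 (3,5) E
#5 (0,6) C  (was 2)
#6 (4,0) E
#7 (3,5) H  (was 5)
#8 (2,5) C  (was 4)
#9 (3,7) C  (was 5)
#10 (4,0) H  (was 0)
#11 (1,5) E
#12 (2,5) H  (was 5)
#13 (4,7) C  (was 0)
#14 (2,5) H  (was 5)

STATE = b0:6 b1:5 b2:5 b3:7 b4:7 b5:7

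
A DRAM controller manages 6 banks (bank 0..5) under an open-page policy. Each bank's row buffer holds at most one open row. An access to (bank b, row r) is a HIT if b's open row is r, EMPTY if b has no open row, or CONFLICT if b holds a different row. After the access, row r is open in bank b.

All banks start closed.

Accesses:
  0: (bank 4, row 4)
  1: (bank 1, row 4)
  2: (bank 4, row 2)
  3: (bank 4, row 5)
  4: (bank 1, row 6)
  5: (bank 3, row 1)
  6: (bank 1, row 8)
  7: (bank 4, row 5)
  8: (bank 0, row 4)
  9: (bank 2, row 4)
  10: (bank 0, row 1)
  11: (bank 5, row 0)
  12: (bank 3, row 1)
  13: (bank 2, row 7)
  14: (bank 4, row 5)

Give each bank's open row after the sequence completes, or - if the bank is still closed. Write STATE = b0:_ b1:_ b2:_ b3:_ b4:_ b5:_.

step 0: bank4 None->4 [EMPTY]
step 1: bank1 None->4 [EMPTY]
step 2: bank4 4->2 [CONFLICT]
step 3: bank4 2->5 [CONFLICT]
step 4: bank1 4->6 [CONFLICT]
step 5: bank3 None->1 [EMPTY]
step 6: bank1 6->8 [CONFLICT]
step 7: bank4 5->5 [HIT]
step 8: bank0 None->4 [EMPTY]
step 9: bank2 None->4 [EMPTY]
step 10: bank0 4->1 [CONFLICT]
step 11: bank5 None->0 [EMPTY]
step 12: bank3 1->1 [HIT]
step 13: bank2 4->7 [CONFLICT]
step 14: bank4 5->5 [HIT]

STATE = b0:1 b1:8 b2:7 b3:1 b4:5 b5:0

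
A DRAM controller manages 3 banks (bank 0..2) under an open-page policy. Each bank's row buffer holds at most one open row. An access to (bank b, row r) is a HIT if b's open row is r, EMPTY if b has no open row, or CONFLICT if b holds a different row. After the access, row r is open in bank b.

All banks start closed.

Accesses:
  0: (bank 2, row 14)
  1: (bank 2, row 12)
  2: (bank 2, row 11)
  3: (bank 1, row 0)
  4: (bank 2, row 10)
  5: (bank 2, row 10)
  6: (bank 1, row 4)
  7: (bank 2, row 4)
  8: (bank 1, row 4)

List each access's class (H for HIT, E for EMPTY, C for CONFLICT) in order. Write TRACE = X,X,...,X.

TRACE = E,C,C,E,C,H,C,C,H

0: bank 2 row 14 — prev None → EMPTY
1: bank 2 row 12 — prev 14 → CONFLICT
2: bank 2 row 11 — prev 12 → CONFLICT
3: bank 1 row 0 — prev None → EMPTY
4: bank 2 row 10 — prev 11 → CONFLICT
5: bank 2 row 10 — prev 10 → HIT
6: bank 1 row 4 — prev 0 → CONFLICT
7: bank 2 row 4 — prev 10 → CONFLICT
8: bank 1 row 4 — prev 4 → HIT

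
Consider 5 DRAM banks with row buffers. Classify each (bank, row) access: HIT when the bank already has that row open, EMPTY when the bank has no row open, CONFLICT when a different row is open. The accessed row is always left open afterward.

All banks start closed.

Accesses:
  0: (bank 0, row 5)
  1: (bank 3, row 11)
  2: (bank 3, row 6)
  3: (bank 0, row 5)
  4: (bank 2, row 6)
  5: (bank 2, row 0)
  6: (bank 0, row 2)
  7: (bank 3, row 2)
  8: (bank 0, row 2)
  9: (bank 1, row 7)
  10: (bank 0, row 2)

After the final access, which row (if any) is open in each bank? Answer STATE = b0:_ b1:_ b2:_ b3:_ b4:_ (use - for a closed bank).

STATE = b0:2 b1:7 b2:0 b3:2 b4:-

step 0: bank0 None->5 [EMPTY]
step 1: bank3 None->11 [EMPTY]
step 2: bank3 11->6 [CONFLICT]
step 3: bank0 5->5 [HIT]
step 4: bank2 None->6 [EMPTY]
step 5: bank2 6->0 [CONFLICT]
step 6: bank0 5->2 [CONFLICT]
step 7: bank3 6->2 [CONFLICT]
step 8: bank0 2->2 [HIT]
step 9: bank1 None->7 [EMPTY]
step 10: bank0 2->2 [HIT]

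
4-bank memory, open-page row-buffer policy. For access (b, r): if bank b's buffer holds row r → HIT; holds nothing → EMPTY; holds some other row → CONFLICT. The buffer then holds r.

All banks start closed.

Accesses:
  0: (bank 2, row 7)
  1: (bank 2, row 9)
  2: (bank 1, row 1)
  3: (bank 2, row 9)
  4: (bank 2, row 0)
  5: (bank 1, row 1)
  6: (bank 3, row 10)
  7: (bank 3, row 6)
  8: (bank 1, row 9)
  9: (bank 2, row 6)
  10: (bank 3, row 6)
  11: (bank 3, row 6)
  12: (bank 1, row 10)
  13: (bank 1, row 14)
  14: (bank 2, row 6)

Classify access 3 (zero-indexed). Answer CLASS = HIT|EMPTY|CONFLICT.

0: bank 2 row 7 — prev None → EMPTY
1: bank 2 row 9 — prev 7 → CONFLICT
2: bank 1 row 1 — prev None → EMPTY
3: bank 2 row 9 — prev 9 → HIT
4: bank 2 row 0 — prev 9 → CONFLICT
5: bank 1 row 1 — prev 1 → HIT
6: bank 3 row 10 — prev None → EMPTY
7: bank 3 row 6 — prev 10 → CONFLICT
8: bank 1 row 9 — prev 1 → CONFLICT
9: bank 2 row 6 — prev 0 → CONFLICT
10: bank 3 row 6 — prev 6 → HIT
11: bank 3 row 6 — prev 6 → HIT
12: bank 1 row 10 — prev 9 → CONFLICT
13: bank 1 row 14 — prev 10 → CONFLICT
14: bank 2 row 6 — prev 6 → HIT

CLASS = HIT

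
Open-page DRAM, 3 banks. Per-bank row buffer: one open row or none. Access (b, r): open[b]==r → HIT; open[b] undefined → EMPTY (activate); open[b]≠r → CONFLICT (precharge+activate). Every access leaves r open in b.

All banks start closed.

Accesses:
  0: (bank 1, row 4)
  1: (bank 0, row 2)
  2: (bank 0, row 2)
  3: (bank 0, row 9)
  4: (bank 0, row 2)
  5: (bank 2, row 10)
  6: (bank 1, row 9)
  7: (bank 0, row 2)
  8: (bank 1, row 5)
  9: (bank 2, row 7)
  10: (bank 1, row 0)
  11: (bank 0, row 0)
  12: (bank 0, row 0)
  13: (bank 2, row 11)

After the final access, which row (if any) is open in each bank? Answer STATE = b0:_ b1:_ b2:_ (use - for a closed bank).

STATE = b0:0 b1:0 b2:11

  [0] b1 r4: no row ⇒ E
  [1] b0 r2: no row ⇒ E
  [2] b0 r2: had r2 ⇒ H
  [3] b0 r9: had r2 ⇒ C
  [4] b0 r2: had r9 ⇒ C
  [5] b2 r10: no row ⇒ E
  [6] b1 r9: had r4 ⇒ C
  [7] b0 r2: had r2 ⇒ H
  [8] b1 r5: had r9 ⇒ C
  [9] b2 r7: had r10 ⇒ C
  [10] b1 r0: had r5 ⇒ C
  [11] b0 r0: had r2 ⇒ C
  [12] b0 r0: had r0 ⇒ H
  [13] b2 r11: had r7 ⇒ C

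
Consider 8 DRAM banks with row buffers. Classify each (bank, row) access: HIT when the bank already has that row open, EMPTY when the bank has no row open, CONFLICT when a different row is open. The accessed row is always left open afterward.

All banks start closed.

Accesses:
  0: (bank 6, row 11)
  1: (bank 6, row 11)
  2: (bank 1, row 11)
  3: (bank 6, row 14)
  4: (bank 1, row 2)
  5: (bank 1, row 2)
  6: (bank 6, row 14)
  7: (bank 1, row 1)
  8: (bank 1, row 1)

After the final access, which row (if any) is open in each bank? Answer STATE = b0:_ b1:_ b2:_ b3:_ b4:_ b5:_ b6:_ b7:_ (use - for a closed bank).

STATE = b0:- b1:1 b2:- b3:- b4:- b5:- b6:14 b7:-

#0 (6,11) E
#1 (6,11) H  (was 11)
#2 (1,11) E
#3 (6,14) C  (was 11)
#4 (1,2) C  (was 11)
#5 (1,2) H  (was 2)
#6 (6,14) H  (was 14)
#7 (1,1) C  (was 2)
#8 (1,1) H  (was 1)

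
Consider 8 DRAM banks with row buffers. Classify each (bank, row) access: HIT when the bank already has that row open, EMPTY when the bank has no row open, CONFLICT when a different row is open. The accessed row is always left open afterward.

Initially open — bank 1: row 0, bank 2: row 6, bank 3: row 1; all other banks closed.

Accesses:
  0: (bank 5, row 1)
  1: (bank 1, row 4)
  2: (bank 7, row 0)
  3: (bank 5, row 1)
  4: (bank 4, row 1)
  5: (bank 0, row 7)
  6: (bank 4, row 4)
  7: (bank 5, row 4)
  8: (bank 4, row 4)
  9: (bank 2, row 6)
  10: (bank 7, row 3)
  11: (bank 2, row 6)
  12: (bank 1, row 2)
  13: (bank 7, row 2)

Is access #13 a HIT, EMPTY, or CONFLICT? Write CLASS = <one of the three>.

CLASS = CONFLICT

step 0: bank5 None->1 [EMPTY]
step 1: bank1 0->4 [CONFLICT]
step 2: bank7 None->0 [EMPTY]
step 3: bank5 1->1 [HIT]
step 4: bank4 None->1 [EMPTY]
step 5: bank0 None->7 [EMPTY]
step 6: bank4 1->4 [CONFLICT]
step 7: bank5 1->4 [CONFLICT]
step 8: bank4 4->4 [HIT]
step 9: bank2 6->6 [HIT]
step 10: bank7 0->3 [CONFLICT]
step 11: bank2 6->6 [HIT]
step 12: bank1 4->2 [CONFLICT]
step 13: bank7 3->2 [CONFLICT]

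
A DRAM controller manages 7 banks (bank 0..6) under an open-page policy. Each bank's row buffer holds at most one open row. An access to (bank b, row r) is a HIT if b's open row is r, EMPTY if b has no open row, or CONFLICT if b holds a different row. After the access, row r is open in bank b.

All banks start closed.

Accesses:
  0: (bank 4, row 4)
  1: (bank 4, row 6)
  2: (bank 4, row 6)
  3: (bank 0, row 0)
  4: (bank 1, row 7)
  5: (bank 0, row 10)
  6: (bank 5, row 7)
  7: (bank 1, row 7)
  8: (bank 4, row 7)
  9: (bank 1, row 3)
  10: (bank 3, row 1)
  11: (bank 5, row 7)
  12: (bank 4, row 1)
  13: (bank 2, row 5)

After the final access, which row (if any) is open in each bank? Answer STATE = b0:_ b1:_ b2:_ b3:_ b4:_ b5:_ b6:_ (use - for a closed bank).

STATE = b0:10 b1:3 b2:5 b3:1 b4:1 b5:7 b6:-

#0 (4,4) E
#1 (4,6) C  (was 4)
#2 (4,6) H  (was 6)
#3 (0,0) E
#4 (1,7) E
#5 (0,10) C  (was 0)
#6 (5,7) E
#7 (1,7) H  (was 7)
#8 (4,7) C  (was 6)
#9 (1,3) C  (was 7)
#10 (3,1) E
#11 (5,7) H  (was 7)
#12 (4,1) C  (was 7)
#13 (2,5) E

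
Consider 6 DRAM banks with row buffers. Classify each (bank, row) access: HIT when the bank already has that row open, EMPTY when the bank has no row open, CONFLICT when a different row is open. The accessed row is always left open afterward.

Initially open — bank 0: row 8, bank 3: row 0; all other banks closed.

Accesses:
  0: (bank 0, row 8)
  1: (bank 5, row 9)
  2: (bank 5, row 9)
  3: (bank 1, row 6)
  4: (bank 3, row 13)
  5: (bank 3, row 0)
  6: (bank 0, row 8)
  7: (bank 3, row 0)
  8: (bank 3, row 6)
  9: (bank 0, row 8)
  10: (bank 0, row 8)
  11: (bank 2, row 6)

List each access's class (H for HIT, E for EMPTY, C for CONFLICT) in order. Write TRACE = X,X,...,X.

TRACE = H,E,H,E,C,C,H,H,C,H,H,E

0: bank 0 row 8 — prev 8 → HIT
1: bank 5 row 9 — prev None → EMPTY
2: bank 5 row 9 — prev 9 → HIT
3: bank 1 row 6 — prev None → EMPTY
4: bank 3 row 13 — prev 0 → CONFLICT
5: bank 3 row 0 — prev 13 → CONFLICT
6: bank 0 row 8 — prev 8 → HIT
7: bank 3 row 0 — prev 0 → HIT
8: bank 3 row 6 — prev 0 → CONFLICT
9: bank 0 row 8 — prev 8 → HIT
10: bank 0 row 8 — prev 8 → HIT
11: bank 2 row 6 — prev None → EMPTY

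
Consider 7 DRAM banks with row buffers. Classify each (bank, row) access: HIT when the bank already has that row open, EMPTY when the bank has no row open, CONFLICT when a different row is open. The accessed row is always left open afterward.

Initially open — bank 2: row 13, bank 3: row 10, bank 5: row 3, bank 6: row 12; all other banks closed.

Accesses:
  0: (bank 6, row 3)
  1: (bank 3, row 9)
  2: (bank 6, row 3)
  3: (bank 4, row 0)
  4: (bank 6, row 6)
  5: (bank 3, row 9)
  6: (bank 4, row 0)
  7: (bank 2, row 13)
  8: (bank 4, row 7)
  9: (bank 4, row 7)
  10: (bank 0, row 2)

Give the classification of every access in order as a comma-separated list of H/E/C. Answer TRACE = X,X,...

TRACE = C,C,H,E,C,H,H,H,C,H,E

#0 (6,3) C  (was 12)
#1 (3,9) C  (was 10)
#2 (6,3) H  (was 3)
#3 (4,0) E
#4 (6,6) C  (was 3)
#5 (3,9) H  (was 9)
#6 (4,0) H  (was 0)
#7 (2,13) H  (was 13)
#8 (4,7) C  (was 0)
#9 (4,7) H  (was 7)
#10 (0,2) E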